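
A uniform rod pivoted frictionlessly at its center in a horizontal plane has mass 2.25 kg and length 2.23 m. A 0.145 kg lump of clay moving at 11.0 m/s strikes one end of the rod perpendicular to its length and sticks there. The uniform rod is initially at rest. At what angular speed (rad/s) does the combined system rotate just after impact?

About the pivot the impulsive forces during the collision are internal, so angular momentum about that axis is conserved.
I_p = (1/12)(2.25)(2.23)² = 0.9324 kg·m². Taking the sense of the lump of clay's angular momentum as positive, L_{lump} = m v R = (0.145)(11.0)(2.23/2) = 1.778 kg·m²/s.
L_i = 0 + 1.778 = 1.778 kg·m²/s.
After sticking, I_f = I_p + m R² = 0.9324 + (0.145)(2.23/2)² = 1.113 kg·m².
ω_f = L_i / I_f = 1.778 / 1.113 = 1.598 rad/s.

|ω_f| ≈ 1.60 rad/s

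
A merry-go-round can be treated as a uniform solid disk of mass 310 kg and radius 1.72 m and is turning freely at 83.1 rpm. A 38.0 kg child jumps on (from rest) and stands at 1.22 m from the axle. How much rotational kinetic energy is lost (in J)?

energy lost ≈ 1910 J

The added mass arrives with no angular momentum about the axle, and any external torque about the axle is negligible, so the system's angular momentum is conserved.
I_p = ½(310)(1.72)² = 458.6 kg·m².
Added inertia Σmr² = (38.0)(1.22)² = 56.56 kg·m²; I_f = 458.6 + 56.56 = 515.1 kg·m².
ω_f = I_p ω_i / I_f = (458.6)(83.1) / 515.1 = 73.98 rpm.
KE_i = ½(458.6)(8.702 rad/s)² = 17360 J; KE_f = ½(515.1)(7.747)² = 15460 J.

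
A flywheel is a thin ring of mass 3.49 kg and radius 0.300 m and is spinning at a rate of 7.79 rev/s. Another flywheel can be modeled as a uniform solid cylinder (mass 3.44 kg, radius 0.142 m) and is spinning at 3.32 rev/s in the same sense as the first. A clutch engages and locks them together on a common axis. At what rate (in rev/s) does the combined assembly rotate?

|ω_f| ≈ 7.35 rev/s

The coupling torques are internal; angular momentum about the shared axis is conserved.
Moments of inertia: I_A = (3.49)(0.300)² = 0.3141 kg·m²; I_B = ½(3.44)(0.142)² = 0.03468 kg·m².
Taking A's sense as positive: L = (0.3141)(7.79) + (0.03468)(3.32) = 2.562 kg·m²·rev/s.
Combined I = 0.3141 + 0.03468 = 0.3488 kg·m².
ω_f = L / I = 2.562 / 0.3488 = 7.346 rev/s.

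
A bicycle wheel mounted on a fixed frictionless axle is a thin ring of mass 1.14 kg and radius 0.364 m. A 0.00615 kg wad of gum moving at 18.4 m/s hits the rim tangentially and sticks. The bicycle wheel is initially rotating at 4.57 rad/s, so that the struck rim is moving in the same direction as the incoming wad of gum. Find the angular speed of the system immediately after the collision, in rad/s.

About the axle the impulsive forces during the collision are internal, so angular momentum about that axis is conserved.
I_p = (1.14)(0.364)² = 0.1510 kg·m². Taking the sense of the wad of gum's angular momentum as positive, L_{wad} = m v R = (0.00615)(18.4)(0.364) = 0.04119 kg·m²/s.
L_i = +I_p ω_p + m v R = +(0.1510)(4.57) + 0.04119 = 0.7315 kg·m²/s.
After sticking, I_f = I_p + m R² = 0.1510 + (0.00615)(0.364)² = 0.1519 kg·m².
ω_f = L_i / I_f = 0.7315 / 0.1519 = 4.817 rad/s.

|ω_f| ≈ 4.82 rad/s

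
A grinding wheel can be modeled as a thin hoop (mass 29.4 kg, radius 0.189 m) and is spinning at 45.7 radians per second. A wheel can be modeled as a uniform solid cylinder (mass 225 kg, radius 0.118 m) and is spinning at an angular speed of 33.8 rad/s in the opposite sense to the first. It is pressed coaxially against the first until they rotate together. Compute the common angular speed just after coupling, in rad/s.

No external torque acts about the common axis, so total angular momentum is conserved.
Moments of inertia: I_A = (29.4)(0.189)² = 1.050 kg·m²; I_B = ½(225)(0.118)² = 1.566 kg·m².
Taking A's sense as positive: L = (1.050)(45.7) − (1.566)(33.8) = -4.952 kg·m²·rad/s.
Combined I = 1.050 + 1.566 = 2.617 kg·m².
ω_f = L / I = -4.952 / 2.617 = -1.892 rad/s.

|ω_f| ≈ 1.89 rad/s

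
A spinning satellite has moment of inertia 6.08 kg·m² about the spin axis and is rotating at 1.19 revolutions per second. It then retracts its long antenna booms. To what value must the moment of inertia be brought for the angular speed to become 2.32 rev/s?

With no external torque about the axis, L is conserved: I₁ω₁ = I₂ω₂.
I₂ = I₁ω₁ / ω₂ = (6.08)(1.19) / (2.32) = 3.119 kg·m².

I₂ ≈ 3.12 kg·m²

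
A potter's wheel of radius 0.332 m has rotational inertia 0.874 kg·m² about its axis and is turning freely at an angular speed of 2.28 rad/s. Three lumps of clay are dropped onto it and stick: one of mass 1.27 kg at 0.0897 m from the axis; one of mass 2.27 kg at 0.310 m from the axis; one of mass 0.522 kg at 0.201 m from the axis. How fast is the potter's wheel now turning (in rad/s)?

ω_f ≈ 1.77 rad/s

No external torque acts about the axis; L_before = L_after.
Added inertia Σmr² = (1.27)(0.0897)² + (2.27)(0.310)² + (0.522)(0.201)² = 0.2495 kg·m²; I_f = 0.8740 + 0.2495 = 1.123 kg·m².
ω_f = I_p ω_i / I_f = (0.8740)(2.28) / 1.123 = 1.774 rad/s.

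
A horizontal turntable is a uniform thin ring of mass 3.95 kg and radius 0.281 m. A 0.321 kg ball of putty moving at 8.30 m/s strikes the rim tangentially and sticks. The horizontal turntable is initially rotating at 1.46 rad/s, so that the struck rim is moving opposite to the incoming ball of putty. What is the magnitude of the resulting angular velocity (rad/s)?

|ω_f| ≈ 0.870 rad/s

The axle reaction passes through the axle and exerts no torque about it; angular momentum about the axle is conserved through the impact.
I_p = (3.95)(0.281)² = 0.3119 kg·m². Taking the sense of the ball of putty's angular momentum as positive, L_{ball} = m v R = (0.321)(8.30)(0.281) = 0.7487 kg·m²/s.
L_i = −I_p ω_p + m v R = −(0.3119)(1.46) + 0.7487 = 0.2933 kg·m²/s.
After sticking, I_f = I_p + m R² = 0.3119 + (0.321)(0.281)² = 0.3372 kg·m².
ω_f = L_i / I_f = 0.2933 / 0.3372 = 0.8697 rad/s.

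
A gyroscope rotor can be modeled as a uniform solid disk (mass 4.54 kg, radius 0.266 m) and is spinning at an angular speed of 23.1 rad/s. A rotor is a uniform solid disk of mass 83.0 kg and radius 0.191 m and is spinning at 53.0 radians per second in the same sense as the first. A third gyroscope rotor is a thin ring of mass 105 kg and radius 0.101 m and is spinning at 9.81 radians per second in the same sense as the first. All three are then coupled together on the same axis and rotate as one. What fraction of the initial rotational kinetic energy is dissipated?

No external torque acts about the common axis, so total angular momentum is conserved.
Moments of inertia: I_A = ½(4.54)(0.266)² = 0.1606 kg·m²; I_B = ½(83.0)(0.191)² = 1.514 kg·m²; I_C = (105)(0.101)² = 1.071 kg·m².
Taking A's sense as positive: L = (0.1606)(23.1) + (1.514)(53.0) + (1.071)(9.81) = 94.46 kg·m²·rad/s.
Combined I = 0.1606 + 1.514 + 1.071 = 2.746 kg·m².
ω_f = L / I = 94.46 / 2.746 = 34.40 rad/s.
KE_i = ½ΣIω² = 2221 J; KE_f = ½(2.746)(34.40)² = 1625 J.
Fraction dissipated = (KE_i − KE_f)/KE_i = 0.2684.

fraction ≈ 0.268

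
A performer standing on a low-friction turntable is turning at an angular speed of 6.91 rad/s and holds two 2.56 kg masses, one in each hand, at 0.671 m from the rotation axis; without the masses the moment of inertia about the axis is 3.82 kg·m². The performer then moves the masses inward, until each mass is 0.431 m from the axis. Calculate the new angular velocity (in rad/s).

Angular momentum about the spin axis is conserved since the torque about it is zero.
I₁ = 3.82 + 2(2.56)(0.671)² = 6.125 kg·m²; I₂ = 3.82 + 2(2.56)(0.431)² = 4.771 kg·m².
ω₂ = I₁ω₁ / I₂ = (6.125)(6.91 rad/s) / (4.771) = 8.871 rad/s.

ω₂ ≈ 8.87 rad/s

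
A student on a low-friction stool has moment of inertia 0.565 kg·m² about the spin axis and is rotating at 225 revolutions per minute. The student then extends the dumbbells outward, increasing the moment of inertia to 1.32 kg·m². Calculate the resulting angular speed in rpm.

ω₂ ≈ 96.3 rpm

Angular momentum about the spin axis is conserved since the torque about it is zero.
ω₂ = I₁ω₁ / I₂ = (0.5650)(225 rpm) / (1.320) = 96.31 rpm.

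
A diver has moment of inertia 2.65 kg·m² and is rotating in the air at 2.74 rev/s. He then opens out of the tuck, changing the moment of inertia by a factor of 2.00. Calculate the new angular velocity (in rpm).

Angular momentum about the spin axis is conserved since the torque about it is zero.
I₂ = 2.00 × 2.65 = 5.300 kg·m².
ω₂ = I₁ω₁ / I₂ = (2.650)(2.74 rev/s) / (5.300) = 1.370 rev/s = 82.20 rpm.

ω₂ ≈ 82.2 rpm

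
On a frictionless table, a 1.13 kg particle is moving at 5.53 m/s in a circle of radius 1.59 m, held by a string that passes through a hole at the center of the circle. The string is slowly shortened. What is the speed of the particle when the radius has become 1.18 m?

v₂ ≈ 7.45 m/s

The only horizontal force on the mass is along the cord (radial), so it exerts no torque about the hole and angular momentum m v r is conserved.
v₂ = v₁ r₁ / r₂ = (5.53)(1.59) / (1.18) = 7.451 m/s.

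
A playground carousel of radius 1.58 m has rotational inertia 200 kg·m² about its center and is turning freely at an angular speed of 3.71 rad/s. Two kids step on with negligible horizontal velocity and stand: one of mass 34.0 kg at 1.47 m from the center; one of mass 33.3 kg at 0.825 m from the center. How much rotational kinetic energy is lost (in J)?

No external torque acts about the center; L_before = L_after.
Added inertia Σmr² = (34.0)(1.47)² + (33.3)(0.825)² = 96.14 kg·m²; I_f = 200.0 + 96.14 = 296.1 kg·m².
ω_f = I_p ω_i / I_f = (200.0)(3.71) / 296.1 = 2.506 rad/s.
KE_i = ½(200.0)(3.710 rad/s)² = 1376 J; KE_f = ½(296.1)(2.506)² = 929.6 J.

energy lost ≈ 447 J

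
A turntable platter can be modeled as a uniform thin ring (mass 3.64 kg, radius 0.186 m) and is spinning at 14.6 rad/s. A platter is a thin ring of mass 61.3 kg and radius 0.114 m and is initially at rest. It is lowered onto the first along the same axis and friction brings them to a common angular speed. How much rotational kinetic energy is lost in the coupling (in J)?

No external torque acts about the common axis, so total angular momentum is conserved.
Moments of inertia: I_A = (3.64)(0.186)² = 0.1259 kg·m²; I_B = (61.3)(0.114)² = 0.7967 kg·m².
Taking A's sense as positive: L = (0.1259)(14.6) = 1.839 kg·m²·rad/s.
Combined I = 0.1259 + 0.7967 = 0.9226 kg·m².
ω_f = L / I = 1.839 / 0.9226 = 1.993 rad/s.
KE_i = ½ΣIω² = 13.42 J; KE_f = ½(0.9226)(1.993)² = 1.832 J.

ΔKE lost ≈ 11.6 J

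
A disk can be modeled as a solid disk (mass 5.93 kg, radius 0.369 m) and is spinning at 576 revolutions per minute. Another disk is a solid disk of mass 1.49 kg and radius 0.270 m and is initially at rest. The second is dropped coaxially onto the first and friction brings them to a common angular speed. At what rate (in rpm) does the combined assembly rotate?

|ω_f| ≈ 508 rpm

The coupling torques are internal; angular momentum about the shared axis is conserved.
Moments of inertia: I_A = ½(5.93)(0.369)² = 0.4037 kg·m²; I_B = ½(1.49)(0.270)² = 0.05431 kg·m².
Taking A's sense as positive: L = (0.4037)(576) = 232.5 kg·m²·rpm.
Combined I = 0.4037 + 0.05431 = 0.4580 kg·m².
ω_f = L / I = 232.5 / 0.4580 = 507.7 rpm.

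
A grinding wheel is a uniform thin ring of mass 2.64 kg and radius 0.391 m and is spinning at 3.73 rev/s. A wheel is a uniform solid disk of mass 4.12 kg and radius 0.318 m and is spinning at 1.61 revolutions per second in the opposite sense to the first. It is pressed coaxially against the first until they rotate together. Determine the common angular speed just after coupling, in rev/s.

|ω_f| ≈ 1.91 rev/s

No external torque acts about the common axis, so total angular momentum is conserved.
Moments of inertia: I_A = (2.64)(0.391)² = 0.4036 kg·m²; I_B = ½(4.12)(0.318)² = 0.2083 kg·m².
Taking A's sense as positive: L = (0.4036)(3.73) − (0.2083)(1.61) = 1.170 kg·m²·rev/s.
Combined I = 0.4036 + 0.2083 = 0.6119 kg·m².
ω_f = L / I = 1.170 / 0.6119 = 1.912 rev/s.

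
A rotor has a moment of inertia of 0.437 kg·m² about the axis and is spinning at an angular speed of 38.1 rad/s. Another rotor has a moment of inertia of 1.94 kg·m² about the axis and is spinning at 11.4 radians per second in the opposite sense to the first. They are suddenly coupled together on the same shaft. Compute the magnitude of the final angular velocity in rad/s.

The coupling torques are internal; angular momentum about the shared axis is conserved.
Taking A's sense as positive: L = (0.4370)(38.1) − (1.940)(11.4) = -5.466 kg·m²·rad/s.
Combined I = 0.4370 + 1.940 = 2.377 kg·m².
ω_f = L / I = -5.466 / 2.377 = -2.300 rad/s.

|ω_f| ≈ 2.30 rad/s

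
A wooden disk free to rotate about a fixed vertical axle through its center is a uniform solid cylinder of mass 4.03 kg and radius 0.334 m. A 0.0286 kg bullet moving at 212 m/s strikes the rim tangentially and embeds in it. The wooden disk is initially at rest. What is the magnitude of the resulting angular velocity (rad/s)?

|ω_f| ≈ 8.88 rad/s

The axle reaction passes through the axle and exerts no torque about it; angular momentum about the axle is conserved through the impact.
I_p = ½(4.03)(0.334)² = 0.2248 kg·m². Taking the sense of the bullet's angular momentum as positive, L_{bullet} = m v R = (0.0286)(212)(0.334) = 2.025 kg·m²/s.
L_i = 0 + 2.025 = 2.025 kg·m²/s.
After sticking, I_f = I_p + m R² = 0.2248 + (0.0286)(0.334)² = 0.2280 kg·m².
ω_f = L_i / I_f = 2.025 / 0.2280 = 8.883 rad/s.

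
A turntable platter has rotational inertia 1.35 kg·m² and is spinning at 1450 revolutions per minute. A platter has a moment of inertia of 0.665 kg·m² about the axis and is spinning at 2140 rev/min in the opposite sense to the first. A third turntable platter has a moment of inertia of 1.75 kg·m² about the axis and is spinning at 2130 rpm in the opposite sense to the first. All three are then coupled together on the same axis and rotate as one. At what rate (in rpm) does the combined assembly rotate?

|ω_f| ≈ 848 rpm

The coupling torques are internal; angular momentum about the shared axis is conserved.
Taking A's sense as positive: L = (1.350)(1450) − (0.6650)(2140) − (1.750)(2130) = -3193 kg·m²·rpm.
Combined I = 1.350 + 0.6650 + 1.750 = 3.765 kg·m².
ω_f = L / I = -3193 / 3.765 = -848.1 rpm.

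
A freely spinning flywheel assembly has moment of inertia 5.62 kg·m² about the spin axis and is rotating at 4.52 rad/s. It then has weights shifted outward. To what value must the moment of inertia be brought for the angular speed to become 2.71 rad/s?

I₂ ≈ 9.37 kg·m²

No external torque acts about the spin axis, so angular momentum is conserved.
I₂ = I₁ω₁ / ω₂ = (5.62)(4.52) / (2.71) = 9.374 kg·m².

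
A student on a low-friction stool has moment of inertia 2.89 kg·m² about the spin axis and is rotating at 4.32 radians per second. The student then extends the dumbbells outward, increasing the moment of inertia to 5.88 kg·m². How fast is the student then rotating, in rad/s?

With no external torque about the axis, L is conserved: I₁ω₁ = I₂ω₂.
ω₂ = I₁ω₁ / I₂ = (2.890)(4.32 rad/s) / (5.880) = 2.123 rad/s.

ω₂ ≈ 2.12 rad/s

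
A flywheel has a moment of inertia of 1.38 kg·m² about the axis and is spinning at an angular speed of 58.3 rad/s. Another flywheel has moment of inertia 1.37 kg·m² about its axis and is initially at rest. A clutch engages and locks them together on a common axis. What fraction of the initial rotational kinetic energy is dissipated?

fraction ≈ 0.498

The coupling torques are internal; angular momentum about the shared axis is conserved.
Taking A's sense as positive: L = (1.380)(58.3) = 80.45 kg·m²·rad/s.
Combined I = 1.380 + 1.370 = 2.750 kg·m².
ω_f = L / I = 80.45 / 2.750 = 29.26 rad/s.
KE_i = ½ΣIω² = 2345 J; KE_f = ½(2.750)(29.26)² = 1177 J.
Fraction dissipated = (KE_i − KE_f)/KE_i = 0.4982.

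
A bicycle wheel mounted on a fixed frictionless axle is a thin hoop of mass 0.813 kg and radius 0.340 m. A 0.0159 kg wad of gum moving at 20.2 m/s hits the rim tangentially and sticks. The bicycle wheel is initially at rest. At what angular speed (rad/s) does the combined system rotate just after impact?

|ω_f| ≈ 1.14 rad/s

The axle reaction passes through the axle and exerts no torque about it; angular momentum about the axle is conserved through the impact.
I_p = (0.813)(0.340)² = 0.09398 kg·m². Taking the sense of the wad of gum's angular momentum as positive, L_{wad} = m v R = (0.0159)(20.2)(0.340) = 0.1092 kg·m²/s.
L_i = 0 + 0.1092 = 0.1092 kg·m²/s.
After sticking, I_f = I_p + m R² = 0.09398 + (0.0159)(0.340)² = 0.09582 kg·m².
ω_f = L_i / I_f = 0.1092 / 0.09582 = 1.140 rad/s.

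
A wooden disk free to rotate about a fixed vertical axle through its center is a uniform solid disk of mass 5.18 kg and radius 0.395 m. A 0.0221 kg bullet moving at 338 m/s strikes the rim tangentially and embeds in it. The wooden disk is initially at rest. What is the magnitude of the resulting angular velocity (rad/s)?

|ω_f| ≈ 7.24 rad/s

About the axle the impulsive forces during the collision are internal, so angular momentum about that axis is conserved.
I_p = ½(5.18)(0.395)² = 0.4041 kg·m². Taking the sense of the bullet's angular momentum as positive, L_{bullet} = m v R = (0.0221)(338)(0.395) = 2.951 kg·m²/s.
L_i = 0 + 2.951 = 2.951 kg·m²/s.
After sticking, I_f = I_p + m R² = 0.4041 + (0.0221)(0.395)² = 0.4076 kg·m².
ω_f = L_i / I_f = 2.951 / 0.4076 = 7.240 rad/s.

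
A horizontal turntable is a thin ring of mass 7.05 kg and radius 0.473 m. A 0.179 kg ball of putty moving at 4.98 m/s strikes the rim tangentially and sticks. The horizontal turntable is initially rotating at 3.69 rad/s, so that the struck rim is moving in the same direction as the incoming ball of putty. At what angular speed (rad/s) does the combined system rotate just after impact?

|ω_f| ≈ 3.86 rad/s

About the axle the impulsive forces during the collision are internal, so angular momentum about that axis is conserved.
I_p = (7.05)(0.473)² = 1.577 kg·m². Taking the sense of the ball of putty's angular momentum as positive, L_{ball} = m v R = (0.179)(4.98)(0.473) = 0.4216 kg·m²/s.
L_i = +I_p ω_p + m v R = +(1.577)(3.69) + 0.4216 = 6.242 kg·m²/s.
After sticking, I_f = I_p + m R² = 1.577 + (0.179)(0.473)² = 1.617 kg·m².
ω_f = L_i / I_f = 6.242 / 1.617 = 3.859 rad/s.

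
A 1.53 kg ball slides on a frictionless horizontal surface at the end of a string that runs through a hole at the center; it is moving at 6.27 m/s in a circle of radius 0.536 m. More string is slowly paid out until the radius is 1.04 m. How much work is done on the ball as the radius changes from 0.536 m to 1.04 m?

W ≈ -22.1 J

Central (radial) force ⇒ zero torque about the center ⇒ m v r is constant.
v₂ = v₁ r₁ / r₂ = (6.27)(0.536) / (1.04) = 3.231 m/s.
W = ΔKE = ½m(v₂² − v₁²) = -22.09 J.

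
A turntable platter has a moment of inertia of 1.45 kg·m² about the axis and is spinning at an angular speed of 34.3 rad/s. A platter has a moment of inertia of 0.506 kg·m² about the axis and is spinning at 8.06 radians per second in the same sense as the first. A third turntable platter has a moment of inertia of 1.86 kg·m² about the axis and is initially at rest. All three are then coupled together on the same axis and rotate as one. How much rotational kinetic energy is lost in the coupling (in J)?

ΔKE lost ≈ 490 J

The coupling torques are internal; angular momentum about the shared axis is conserved.
Taking A's sense as positive: L = (1.450)(34.3) + (0.5060)(8.06) = 53.81 kg·m²·rad/s.
Combined I = 1.450 + 0.5060 + 1.860 = 3.816 kg·m².
ω_f = L / I = 53.81 / 3.816 = 14.10 rad/s.
KE_i = ½ΣIω² = 869.4 J; KE_f = ½(3.816)(14.10)² = 379.4 J.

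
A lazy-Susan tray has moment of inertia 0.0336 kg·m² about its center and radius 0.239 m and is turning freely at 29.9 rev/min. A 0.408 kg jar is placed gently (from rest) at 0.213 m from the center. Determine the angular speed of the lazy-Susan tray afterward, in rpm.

The added mass arrives with no angular momentum about the center, and any external torque about the center is negligible, so the system's angular momentum is conserved.
Added inertia Σmr² = (0.408)(0.213)² = 0.01851 kg·m²; I_f = 0.03360 + 0.01851 = 0.05211 kg·m².
ω_f = I_p ω_i / I_f = (0.03360)(29.9) / 0.05211 = 19.28 rpm.

ω_f ≈ 19.3 rpm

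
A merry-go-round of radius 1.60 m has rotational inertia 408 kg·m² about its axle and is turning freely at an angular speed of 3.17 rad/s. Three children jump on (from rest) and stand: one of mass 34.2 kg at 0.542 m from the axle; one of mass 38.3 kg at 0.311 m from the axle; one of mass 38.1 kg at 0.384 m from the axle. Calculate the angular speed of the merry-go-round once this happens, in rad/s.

ω_f ≈ 3.03 rad/s

No external torque acts about the axle; L_before = L_after.
Added inertia Σmr² = (34.2)(0.542)² + (38.3)(0.311)² + (38.1)(0.384)² = 19.37 kg·m²; I_f = 408.0 + 19.37 = 427.4 kg·m².
ω_f = I_p ω_i / I_f = (408.0)(3.17) / 427.4 = 3.026 rad/s.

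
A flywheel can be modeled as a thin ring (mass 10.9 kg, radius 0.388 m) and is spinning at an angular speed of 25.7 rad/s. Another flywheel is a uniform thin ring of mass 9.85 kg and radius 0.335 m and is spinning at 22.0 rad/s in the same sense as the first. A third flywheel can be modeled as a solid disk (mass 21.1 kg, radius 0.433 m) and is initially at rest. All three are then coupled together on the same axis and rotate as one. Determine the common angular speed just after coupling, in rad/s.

|ω_f| ≈ 14.1 rad/s

No external torque acts about the common axis, so total angular momentum is conserved.
Moments of inertia: I_A = (10.9)(0.388)² = 1.641 kg·m²; I_B = (9.85)(0.335)² = 1.105 kg·m²; I_C = ½(21.1)(0.433)² = 1.978 kg·m².
Taking A's sense as positive: L = (1.641)(25.7) + (1.105)(22.0) = 66.49 kg·m²·rad/s.
Combined I = 1.641 + 1.105 + 1.978 = 4.724 kg·m².
ω_f = L / I = 66.49 / 4.724 = 14.07 rad/s.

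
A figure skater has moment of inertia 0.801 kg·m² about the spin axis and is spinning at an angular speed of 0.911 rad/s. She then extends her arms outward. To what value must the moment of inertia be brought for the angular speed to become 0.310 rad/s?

I₂ ≈ 2.35 kg·m²

Angular momentum about the spin axis is conserved since the torque about it is zero.
I₂ = I₁ω₁ / ω₂ = (0.801)(0.911) / (0.310) = 2.354 kg·m².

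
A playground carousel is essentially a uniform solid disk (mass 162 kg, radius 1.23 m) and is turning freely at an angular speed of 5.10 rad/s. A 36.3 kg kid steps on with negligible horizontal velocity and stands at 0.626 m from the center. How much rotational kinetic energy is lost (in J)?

The added mass arrives with no angular momentum about the center, and any external torque about the center is negligible, so the system's angular momentum is conserved.
I_p = ½(162)(1.23)² = 122.5 kg·m².
Added inertia Σmr² = (36.3)(0.626)² = 14.23 kg·m²; I_f = 122.5 + 14.23 = 136.8 kg·m².
ω_f = I_p ω_i / I_f = (122.5)(5.10) / 136.8 = 4.570 rad/s.
KE_i = ½(122.5)(5.100 rad/s)² = 1594 J; KE_f = ½(136.8)(4.570)² = 1428 J.

energy lost ≈ 166 J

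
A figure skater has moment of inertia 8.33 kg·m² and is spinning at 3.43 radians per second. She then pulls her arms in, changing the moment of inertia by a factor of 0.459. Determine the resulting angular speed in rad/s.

ω₂ ≈ 7.47 rad/s

No external torque acts about the spin axis, so angular momentum is conserved.
I₂ = 0.459 × 8.33 = 3.823 kg·m².
ω₂ = I₁ω₁ / I₂ = (8.330)(3.43 rad/s) / (3.823) = 7.473 rad/s.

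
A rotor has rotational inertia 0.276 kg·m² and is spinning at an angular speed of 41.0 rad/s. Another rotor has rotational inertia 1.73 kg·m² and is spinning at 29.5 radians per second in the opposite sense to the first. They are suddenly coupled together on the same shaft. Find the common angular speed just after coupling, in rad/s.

|ω_f| ≈ 19.8 rad/s

No external torque acts about the common axis, so total angular momentum is conserved.
Taking A's sense as positive: L = (0.2760)(41.0) − (1.730)(29.5) = -39.72 kg·m²·rad/s.
Combined I = 0.2760 + 1.730 = 2.006 kg·m².
ω_f = L / I = -39.72 / 2.006 = -19.80 rad/s.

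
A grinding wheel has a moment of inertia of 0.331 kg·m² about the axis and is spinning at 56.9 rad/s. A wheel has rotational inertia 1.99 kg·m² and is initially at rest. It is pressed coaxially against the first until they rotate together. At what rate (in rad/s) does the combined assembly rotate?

The coupling torques are internal; angular momentum about the shared axis is conserved.
Taking A's sense as positive: L = (0.3310)(56.9) = 18.83 kg·m²·rad/s.
Combined I = 0.3310 + 1.990 = 2.321 kg·m².
ω_f = L / I = 18.83 / 2.321 = 8.115 rad/s.

|ω_f| ≈ 8.11 rad/s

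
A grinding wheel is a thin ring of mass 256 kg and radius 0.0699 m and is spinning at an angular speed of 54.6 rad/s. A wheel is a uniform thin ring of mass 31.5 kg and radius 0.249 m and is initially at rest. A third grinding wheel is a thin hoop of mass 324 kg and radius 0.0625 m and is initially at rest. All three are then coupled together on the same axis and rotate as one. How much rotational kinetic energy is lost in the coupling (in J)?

ΔKE lost ≈ 1340 J

The coupling torques are internal; angular momentum about the shared axis is conserved.
Moments of inertia: I_A = (256)(0.0699)² = 1.251 kg·m²; I_B = (31.5)(0.249)² = 1.953 kg·m²; I_C = (324)(0.0625)² = 1.266 kg·m².
Taking A's sense as positive: L = (1.251)(54.6) = 68.29 kg·m²·rad/s.
Combined I = 1.251 + 1.953 + 1.266 = 4.469 kg·m².
ω_f = L / I = 68.29 / 4.469 = 15.28 rad/s.
KE_i = ½ΣIω² = 1864 J; KE_f = ½(4.469)(15.28)² = 521.8 J.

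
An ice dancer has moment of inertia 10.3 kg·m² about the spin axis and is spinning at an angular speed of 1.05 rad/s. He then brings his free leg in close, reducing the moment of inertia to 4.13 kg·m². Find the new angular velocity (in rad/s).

ω₂ ≈ 2.62 rad/s

Angular momentum about the spin axis is conserved since the torque about it is zero.
ω₂ = I₁ω₁ / I₂ = (10.30)(1.05 rad/s) / (4.130) = 2.619 rad/s.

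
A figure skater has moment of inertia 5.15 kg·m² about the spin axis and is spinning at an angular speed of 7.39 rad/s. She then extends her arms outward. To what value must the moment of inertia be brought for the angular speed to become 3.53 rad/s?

I₂ ≈ 10.8 kg·m²

No external torque acts about the spin axis, so angular momentum is conserved.
I₂ = I₁ω₁ / ω₂ = (5.15)(7.39) / (3.53) = 10.78 kg·m².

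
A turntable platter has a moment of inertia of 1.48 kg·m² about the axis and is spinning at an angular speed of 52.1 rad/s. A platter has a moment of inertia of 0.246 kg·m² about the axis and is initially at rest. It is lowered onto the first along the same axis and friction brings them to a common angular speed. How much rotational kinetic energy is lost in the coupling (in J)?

The coupling torques are internal; angular momentum about the shared axis is conserved.
Taking A's sense as positive: L = (1.480)(52.1) = 77.11 kg·m²·rad/s.
Combined I = 1.480 + 0.2460 = 1.726 kg·m².
ω_f = L / I = 77.11 / 1.726 = 44.67 rad/s.
KE_i = ½ΣIω² = 2009 J; KE_f = ½(1.726)(44.67)² = 1722 J.

ΔKE lost ≈ 286 J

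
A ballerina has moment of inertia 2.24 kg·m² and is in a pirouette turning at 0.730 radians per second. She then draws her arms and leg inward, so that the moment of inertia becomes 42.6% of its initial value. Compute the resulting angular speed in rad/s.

No external torque acts about the spin axis, so angular momentum is conserved.
I₂ = 0.426 × 2.24 = 0.9542 kg·m².
ω₂ = I₁ω₁ / I₂ = (2.240)(0.730 rad/s) / (0.9542) = 1.714 rad/s.

ω₂ ≈ 1.71 rad/s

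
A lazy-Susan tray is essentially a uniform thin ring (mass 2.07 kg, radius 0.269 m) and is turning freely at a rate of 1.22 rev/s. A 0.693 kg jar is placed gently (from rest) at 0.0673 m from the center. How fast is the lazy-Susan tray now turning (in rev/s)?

No external torque acts about the center; L_before = L_after.
I_p = (2.07)(0.269)² = 0.1498 kg·m².
Added inertia Σmr² = (0.693)(0.0673)² = 0.003139 kg·m²; I_f = 0.1498 + 0.003139 = 0.1529 kg·m².
ω_f = I_p ω_i / I_f = (0.1498)(1.22) / 0.1529 = 1.195 rev/s.

ω_f ≈ 1.19 rev/s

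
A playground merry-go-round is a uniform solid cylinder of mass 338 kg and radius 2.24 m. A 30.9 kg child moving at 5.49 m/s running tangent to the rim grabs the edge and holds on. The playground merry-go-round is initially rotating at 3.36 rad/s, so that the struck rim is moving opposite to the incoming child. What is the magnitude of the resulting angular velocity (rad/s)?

|ω_f| ≈ 2.46 rad/s

About the axle the impulsive forces during the collision are internal, so angular momentum about that axis is conserved.
I_p = ½(338)(2.24)² = 848.0 kg·m². Taking the sense of the child's angular momentum as positive, L_{child} = m v R = (30.9)(5.49)(2.24) = 380.0 kg·m²/s.
L_i = −I_p ω_p + m v R = −(848.0)(3.36) + 380.0 = -2469 kg·m²/s.
After sticking, I_f = I_p + m R² = 848.0 + (30.9)(2.24)² = 1003 kg·m².
ω_f = L_i / I_f = -2469 / 1003 = -2.462 rad/s.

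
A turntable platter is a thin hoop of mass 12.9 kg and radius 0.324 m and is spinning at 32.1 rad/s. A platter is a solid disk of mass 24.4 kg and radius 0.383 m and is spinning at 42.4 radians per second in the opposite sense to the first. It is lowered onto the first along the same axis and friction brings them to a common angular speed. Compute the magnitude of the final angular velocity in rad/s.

The coupling torques are internal; angular momentum about the shared axis is conserved.
Moments of inertia: I_A = (12.9)(0.324)² = 1.354 kg·m²; I_B = ½(24.4)(0.383)² = 1.790 kg·m².
Taking A's sense as positive: L = (1.354)(32.1) − (1.790)(42.4) = -32.41 kg·m²·rad/s.
Combined I = 1.354 + 1.790 = 3.144 kg·m².
ω_f = L / I = -32.41 / 3.144 = -10.31 rad/s.

|ω_f| ≈ 10.3 rad/s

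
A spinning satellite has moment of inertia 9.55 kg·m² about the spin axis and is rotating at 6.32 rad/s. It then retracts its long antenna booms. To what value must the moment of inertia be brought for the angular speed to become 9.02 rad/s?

Angular momentum about the spin axis is conserved since the torque about it is zero.
I₂ = I₁ω₁ / ω₂ = (9.55)(6.32) / (9.02) = 6.691 kg·m².

I₂ ≈ 6.69 kg·m²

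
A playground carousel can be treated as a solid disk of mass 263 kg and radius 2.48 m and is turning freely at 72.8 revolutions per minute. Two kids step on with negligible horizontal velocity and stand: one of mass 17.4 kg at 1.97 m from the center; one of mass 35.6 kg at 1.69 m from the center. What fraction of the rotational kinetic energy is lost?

fraction ≈ 0.173

The added mass arrives with no angular momentum about the center, and any external torque about the center is negligible, so the system's angular momentum is conserved.
I_p = ½(263)(2.48)² = 808.8 kg·m².
Added inertia Σmr² = (17.4)(1.97)² + (35.6)(1.69)² = 169.2 kg·m²; I_f = 808.8 + 169.2 = 978.0 kg·m².
ω_f = I_p ω_i / I_f = (808.8)(72.8) / 978.0 = 60.20 rpm.
KE_i = ½(808.8)(7.624 rad/s)² = 23500 J; KE_f = ½(978.0)(6.305)² = 19440 J.
Fraction lost = 0.1730.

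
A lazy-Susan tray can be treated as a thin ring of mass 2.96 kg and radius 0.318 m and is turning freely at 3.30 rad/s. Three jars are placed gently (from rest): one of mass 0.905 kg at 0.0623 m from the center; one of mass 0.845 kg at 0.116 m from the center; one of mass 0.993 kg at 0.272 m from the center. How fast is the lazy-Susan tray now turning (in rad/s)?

No external torque acts about the center; L_before = L_after.
I_p = (2.96)(0.318)² = 0.2993 kg·m².
Added inertia Σmr² = (0.905)(0.0623)² + (0.845)(0.116)² + (0.993)(0.272)² = 0.08835 kg·m²; I_f = 0.2993 + 0.08835 = 0.3877 kg·m².
ω_f = I_p ω_i / I_f = (0.2993)(3.30) / 0.3877 = 2.548 rad/s.

ω_f ≈ 2.55 rad/s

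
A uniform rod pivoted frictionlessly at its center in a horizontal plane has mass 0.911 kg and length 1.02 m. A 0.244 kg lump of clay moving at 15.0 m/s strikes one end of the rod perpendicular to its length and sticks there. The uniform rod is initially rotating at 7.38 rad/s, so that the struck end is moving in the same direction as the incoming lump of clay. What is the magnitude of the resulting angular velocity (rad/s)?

|ω_f| ≈ 17.2 rad/s

About the pivot the impulsive forces during the collision are internal, so angular momentum about that axis is conserved.
I_p = (1/12)(0.911)(1.02)² = 0.07898 kg·m². Taking the sense of the lump of clay's angular momentum as positive, L_{lump} = m v R = (0.244)(15.0)(1.02/2) = 1.867 kg·m²/s.
L_i = +I_p ω_p + m v R = +(0.07898)(7.38) + 1.867 = 2.449 kg·m²/s.
After sticking, I_f = I_p + m R² = 0.07898 + (0.244)(1.02/2)² = 0.1424 kg·m².
ω_f = L_i / I_f = 2.449 / 0.1424 = 17.20 rad/s.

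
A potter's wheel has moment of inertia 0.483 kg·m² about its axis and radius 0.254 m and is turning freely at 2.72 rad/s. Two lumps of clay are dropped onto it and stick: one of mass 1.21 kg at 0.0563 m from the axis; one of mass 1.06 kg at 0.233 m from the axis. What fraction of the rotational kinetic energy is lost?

No external torque acts about the axis; L_before = L_after.
Added inertia Σmr² = (1.21)(0.0563)² + (1.06)(0.233)² = 0.06138 kg·m²; I_f = 0.4830 + 0.06138 = 0.5444 kg·m².
ω_f = I_p ω_i / I_f = (0.4830)(2.72) / 0.5444 = 2.413 rad/s.
KE_i = ½(0.4830)(2.720 rad/s)² = 1.787 J; KE_f = ½(0.5444)(2.413)² = 1.585 J.
Fraction lost = 0.1128.

fraction ≈ 0.113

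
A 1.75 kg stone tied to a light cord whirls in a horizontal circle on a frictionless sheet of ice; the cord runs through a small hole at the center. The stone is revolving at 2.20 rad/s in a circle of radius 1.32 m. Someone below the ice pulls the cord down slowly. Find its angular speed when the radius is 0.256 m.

No torque about the axis ⇒ m r₁² ω₁ = m r₂² ω₂.
ω₂ = ω₁ (r₁/r₂)² = (2.20)(1.32/0.256)² = 58.49 rad/s.

ω₂ ≈ 58.5 rad/s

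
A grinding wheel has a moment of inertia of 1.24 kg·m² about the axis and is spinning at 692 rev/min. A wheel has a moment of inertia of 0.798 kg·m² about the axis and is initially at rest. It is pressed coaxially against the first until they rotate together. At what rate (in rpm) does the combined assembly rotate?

No external torque acts about the common axis, so total angular momentum is conserved.
Taking A's sense as positive: L = (1.240)(692) = 858.1 kg·m²·rpm.
Combined I = 1.240 + 0.7980 = 2.038 kg·m².
ω_f = L / I = 858.1 / 2.038 = 421.0 rpm.

|ω_f| ≈ 421 rpm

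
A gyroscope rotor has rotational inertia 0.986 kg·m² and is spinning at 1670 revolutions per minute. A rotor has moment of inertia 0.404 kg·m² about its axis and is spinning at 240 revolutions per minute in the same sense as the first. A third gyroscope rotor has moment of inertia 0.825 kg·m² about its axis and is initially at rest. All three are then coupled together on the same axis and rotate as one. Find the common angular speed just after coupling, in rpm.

No external torque acts about the common axis, so total angular momentum is conserved.
Taking A's sense as positive: L = (0.9860)(1670) + (0.4040)(240) = 1744 kg·m²·rpm.
Combined I = 0.9860 + 0.4040 + 0.8250 = 2.215 kg·m².
ω_f = L / I = 1744 / 2.215 = 787.2 rpm.

|ω_f| ≈ 787 rpm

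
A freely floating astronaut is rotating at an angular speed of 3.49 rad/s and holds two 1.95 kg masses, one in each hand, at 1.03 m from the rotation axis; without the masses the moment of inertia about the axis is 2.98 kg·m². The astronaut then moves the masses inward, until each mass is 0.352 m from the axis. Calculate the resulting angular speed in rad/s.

With no external torque about the axis, L is conserved: I₁ω₁ = I₂ω₂.
I₁ = 2.98 + 2(1.95)(1.03)² = 7.118 kg·m²; I₂ = 2.98 + 2(1.95)(0.352)² = 3.463 kg·m².
ω₂ = I₁ω₁ / I₂ = (7.118)(3.49 rad/s) / (3.463) = 7.173 rad/s.

ω₂ ≈ 7.17 rad/s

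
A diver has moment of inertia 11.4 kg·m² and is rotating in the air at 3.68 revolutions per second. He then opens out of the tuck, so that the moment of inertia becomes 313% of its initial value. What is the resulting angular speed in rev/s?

No external torque acts about the spin axis, so angular momentum is conserved.
I₂ = 3.13 × 11.4 = 35.68 kg·m².
ω₂ = I₁ω₁ / I₂ = (11.40)(3.68 rev/s) / (35.68) = 1.176 rev/s.

ω₂ ≈ 1.18 rev/s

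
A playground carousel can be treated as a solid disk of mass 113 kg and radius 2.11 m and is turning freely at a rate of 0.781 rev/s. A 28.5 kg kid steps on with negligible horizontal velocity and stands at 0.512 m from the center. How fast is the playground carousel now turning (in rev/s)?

The added mass arrives with no angular momentum about the center, and any external torque about the center is negligible, so the system's angular momentum is conserved.
I_p = ½(113)(2.11)² = 251.5 kg·m².
Added inertia Σmr² = (28.5)(0.512)² = 7.471 kg·m²; I_f = 251.5 + 7.471 = 259.0 kg·m².
ω_f = I_p ω_i / I_f = (251.5)(0.781) / 259.0 = 0.7585 rev/s.

ω_f ≈ 0.758 rev/s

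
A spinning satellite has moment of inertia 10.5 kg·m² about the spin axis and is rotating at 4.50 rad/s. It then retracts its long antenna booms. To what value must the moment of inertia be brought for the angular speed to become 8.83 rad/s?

Angular momentum about the spin axis is conserved since the torque about it is zero.
I₂ = I₁ω₁ / ω₂ = (10.5)(4.50) / (8.83) = 5.351 kg·m².

I₂ ≈ 5.35 kg·m²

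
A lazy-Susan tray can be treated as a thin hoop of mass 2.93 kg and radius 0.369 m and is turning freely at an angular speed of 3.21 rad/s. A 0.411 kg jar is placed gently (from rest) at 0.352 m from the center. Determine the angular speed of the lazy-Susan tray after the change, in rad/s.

ω_f ≈ 2.85 rad/s

No external torque acts about the center; L_before = L_after.
I_p = (2.93)(0.369)² = 0.3990 kg·m².
Added inertia Σmr² = (0.411)(0.352)² = 0.05092 kg·m²; I_f = 0.3990 + 0.05092 = 0.4499 kg·m².
ω_f = I_p ω_i / I_f = (0.3990)(3.21) / 0.4499 = 2.847 rad/s.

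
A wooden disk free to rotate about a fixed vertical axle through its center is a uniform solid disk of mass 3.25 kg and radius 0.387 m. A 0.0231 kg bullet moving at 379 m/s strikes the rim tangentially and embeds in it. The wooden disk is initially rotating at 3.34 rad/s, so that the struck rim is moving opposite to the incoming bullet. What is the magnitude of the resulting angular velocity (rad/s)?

|ω_f| ≈ 10.4 rad/s

About the axle the impulsive forces during the collision are internal, so angular momentum about that axis is conserved.
I_p = ½(3.25)(0.387)² = 0.2434 kg·m². Taking the sense of the bullet's angular momentum as positive, L_{bullet} = m v R = (0.0231)(379)(0.387) = 3.388 kg·m²/s.
L_i = −I_p ω_p + m v R = −(0.2434)(3.34) + 3.388 = 2.575 kg·m²/s.
After sticking, I_f = I_p + m R² = 0.2434 + (0.0231)(0.387)² = 0.2468 kg·m².
ω_f = L_i / I_f = 2.575 / 0.2468 = 10.43 rad/s.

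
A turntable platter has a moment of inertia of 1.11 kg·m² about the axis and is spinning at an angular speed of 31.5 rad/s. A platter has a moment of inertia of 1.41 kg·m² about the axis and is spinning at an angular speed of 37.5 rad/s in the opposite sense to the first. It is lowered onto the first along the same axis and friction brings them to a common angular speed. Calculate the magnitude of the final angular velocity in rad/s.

|ω_f| ≈ 7.11 rad/s

No external torque acts about the common axis, so total angular momentum is conserved.
Taking A's sense as positive: L = (1.110)(31.5) − (1.410)(37.5) = -17.91 kg·m²·rad/s.
Combined I = 1.110 + 1.410 = 2.520 kg·m².
ω_f = L / I = -17.91 / 2.520 = -7.107 rad/s.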